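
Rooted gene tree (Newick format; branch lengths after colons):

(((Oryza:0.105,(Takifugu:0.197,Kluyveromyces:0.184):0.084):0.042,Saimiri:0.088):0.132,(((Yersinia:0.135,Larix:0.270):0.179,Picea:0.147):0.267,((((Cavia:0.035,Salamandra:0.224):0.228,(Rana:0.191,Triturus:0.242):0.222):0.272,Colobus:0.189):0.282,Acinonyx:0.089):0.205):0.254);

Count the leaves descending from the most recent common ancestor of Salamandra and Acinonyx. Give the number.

6

The MRCA of Salamandra and Acinonyx is the node subtending ((((Cavia,Salamandra),(Rana,Triturus)),Colobus),Acinonyx).
That clade contains 6 terminal taxa: Acinonyx, Cavia, Colobus, Rana, Salamandra, Triturus.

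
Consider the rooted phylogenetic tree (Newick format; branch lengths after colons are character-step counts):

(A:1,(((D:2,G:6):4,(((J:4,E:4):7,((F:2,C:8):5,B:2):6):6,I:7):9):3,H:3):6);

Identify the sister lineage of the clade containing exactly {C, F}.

B

The clade containing exactly {C, F} attaches to the tree at the node subtending ((F,C),B).
The other lineage descending from that same node — the sister group — is the single tip B.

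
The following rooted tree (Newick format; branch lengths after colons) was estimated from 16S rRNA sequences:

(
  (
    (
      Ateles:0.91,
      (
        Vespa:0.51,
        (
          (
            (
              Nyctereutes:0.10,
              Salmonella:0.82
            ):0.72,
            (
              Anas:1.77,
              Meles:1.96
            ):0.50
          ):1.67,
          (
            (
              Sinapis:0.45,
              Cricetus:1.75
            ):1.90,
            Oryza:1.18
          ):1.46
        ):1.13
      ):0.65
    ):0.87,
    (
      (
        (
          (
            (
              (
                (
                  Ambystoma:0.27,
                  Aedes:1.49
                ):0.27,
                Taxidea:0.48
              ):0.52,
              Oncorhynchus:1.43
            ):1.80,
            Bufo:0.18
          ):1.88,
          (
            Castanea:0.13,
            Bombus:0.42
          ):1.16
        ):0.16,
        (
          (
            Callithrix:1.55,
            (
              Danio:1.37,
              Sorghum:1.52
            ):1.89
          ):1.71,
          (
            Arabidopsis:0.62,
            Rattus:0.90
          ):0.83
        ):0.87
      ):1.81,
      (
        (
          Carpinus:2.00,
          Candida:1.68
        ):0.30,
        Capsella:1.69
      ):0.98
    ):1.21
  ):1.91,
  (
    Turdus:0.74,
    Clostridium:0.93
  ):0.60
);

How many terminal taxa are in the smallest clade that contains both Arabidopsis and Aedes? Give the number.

12

The MRCA of Arabidopsis and Aedes is the node subtending ((((((Ambystoma,Aedes),Taxidea),Oncorhynchus),Bufo),(Castanea,Bombus)),((Callithrix,(Danio,Sorghum)),(Arabidopsis,Rattus))).
That clade contains 12 terminal taxa: Aedes, Ambystoma, Arabidopsis, Bombus, Bufo, Callithrix, Castanea, Danio, Oncorhynchus, Rattus, Sorghum, Taxidea.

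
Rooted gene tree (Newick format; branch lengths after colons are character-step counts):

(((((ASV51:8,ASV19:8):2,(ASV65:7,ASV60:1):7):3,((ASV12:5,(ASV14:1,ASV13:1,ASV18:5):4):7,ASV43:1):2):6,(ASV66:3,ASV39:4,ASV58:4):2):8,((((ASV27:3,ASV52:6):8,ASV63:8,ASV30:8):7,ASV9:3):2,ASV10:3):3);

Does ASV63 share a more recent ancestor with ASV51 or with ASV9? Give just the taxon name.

The MRCA of ASV63 and ASV9 subtends (((ASV27,ASV52),ASV63,ASV30),ASV9) (5 taxa).
The MRCA of ASV63 and ASV51 is the root, subtending the entire tree (18 taxa).
The first is nested inside the second, so ASV63 shares a more recent common ancestor with ASV9.

ASV9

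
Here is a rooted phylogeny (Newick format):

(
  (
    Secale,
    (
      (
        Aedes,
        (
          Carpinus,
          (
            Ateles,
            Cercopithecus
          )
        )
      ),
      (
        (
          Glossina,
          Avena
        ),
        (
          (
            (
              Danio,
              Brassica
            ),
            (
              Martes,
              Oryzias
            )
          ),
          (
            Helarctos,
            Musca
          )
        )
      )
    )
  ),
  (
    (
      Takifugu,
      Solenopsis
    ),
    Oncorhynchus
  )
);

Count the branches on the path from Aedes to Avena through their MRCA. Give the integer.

5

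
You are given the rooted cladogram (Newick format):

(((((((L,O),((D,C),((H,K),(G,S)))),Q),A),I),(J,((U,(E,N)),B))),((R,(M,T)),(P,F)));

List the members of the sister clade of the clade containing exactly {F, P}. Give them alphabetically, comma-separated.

The clade containing exactly {F, P} attaches to the tree at the node subtending ((R,(M,T)),(P,F)).
The other lineage descending from that same node — the sister group — is (R,(M,T)); its 3 tips in alphabetical order are the answer.

M, R, T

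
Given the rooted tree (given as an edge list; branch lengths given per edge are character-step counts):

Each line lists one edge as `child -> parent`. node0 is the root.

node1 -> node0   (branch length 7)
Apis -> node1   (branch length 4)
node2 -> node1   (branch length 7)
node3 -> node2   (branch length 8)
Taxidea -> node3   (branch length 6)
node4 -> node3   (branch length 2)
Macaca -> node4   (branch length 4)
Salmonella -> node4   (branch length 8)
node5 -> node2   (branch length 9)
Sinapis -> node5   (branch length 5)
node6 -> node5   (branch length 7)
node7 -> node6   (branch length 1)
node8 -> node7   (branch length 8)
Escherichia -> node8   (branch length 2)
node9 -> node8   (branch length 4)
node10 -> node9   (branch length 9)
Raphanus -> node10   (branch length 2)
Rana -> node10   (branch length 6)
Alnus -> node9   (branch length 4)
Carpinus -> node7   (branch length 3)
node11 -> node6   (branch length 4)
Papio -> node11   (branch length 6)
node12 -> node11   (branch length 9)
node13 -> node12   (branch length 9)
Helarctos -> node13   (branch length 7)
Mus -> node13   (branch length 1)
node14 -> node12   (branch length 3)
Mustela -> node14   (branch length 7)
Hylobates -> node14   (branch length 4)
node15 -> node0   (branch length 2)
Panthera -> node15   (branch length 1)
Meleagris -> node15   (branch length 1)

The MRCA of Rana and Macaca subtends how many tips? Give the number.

14

The MRCA of Rana and Macaca is the node subtending ((Taxidea,(Macaca,Salmonella)),(Sinapis,(((Escherichia,((Raphanus,Rana),Alnus)),Carpinus),(Papio,((Helarctos,Mus),(Mustela,Hylobates)))))).
That clade contains 14 terminal taxa: Alnus, Carpinus, Escherichia, Helarctos, Hylobates, Macaca, Mus, Mustela, Papio, Rana, Raphanus, Salmonella, Sinapis, Taxidea.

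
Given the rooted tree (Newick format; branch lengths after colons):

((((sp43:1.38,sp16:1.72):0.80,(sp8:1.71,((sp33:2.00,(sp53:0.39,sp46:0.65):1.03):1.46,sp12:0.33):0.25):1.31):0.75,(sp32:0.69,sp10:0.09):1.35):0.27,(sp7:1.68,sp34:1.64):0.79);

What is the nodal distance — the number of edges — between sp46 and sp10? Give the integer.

The MRCA of sp46 and sp10 is the node subtending (((sp43,sp16),(sp8,((sp33,(sp53,sp46)),sp12))),(sp32,sp10)).
From sp46 up to that node: 6 branches. From sp10 up to the same node: 2 branches. Total: 6 + 2 = 8.

8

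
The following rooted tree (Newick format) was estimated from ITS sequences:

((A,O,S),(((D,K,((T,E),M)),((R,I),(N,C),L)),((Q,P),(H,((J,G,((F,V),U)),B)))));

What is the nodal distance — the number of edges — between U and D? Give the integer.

The MRCA of U and D is the node subtending (((D,K,((T,E),M)),((R,I),(N,C),L)),((Q,P),(H,((J,G,((F,V),U)),B)))).
From U up to that node: 6 branches. From D up to the same node: 3 branches. Total: 6 + 3 = 9.

9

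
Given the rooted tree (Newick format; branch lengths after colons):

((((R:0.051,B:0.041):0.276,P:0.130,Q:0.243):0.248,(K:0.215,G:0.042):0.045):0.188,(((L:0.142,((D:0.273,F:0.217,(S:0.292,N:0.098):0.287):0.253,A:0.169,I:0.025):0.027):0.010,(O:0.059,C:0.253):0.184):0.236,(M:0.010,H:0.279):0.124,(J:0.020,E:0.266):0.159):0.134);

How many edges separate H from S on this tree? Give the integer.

8

The MRCA of H and S is the node subtending (((L,((D,F,(S,N)),A,I)),(O,C)),(M,H),(J,E)).
From H up to that node: 2 branches. From S up to the same node: 6 branches. Total: 2 + 6 = 8.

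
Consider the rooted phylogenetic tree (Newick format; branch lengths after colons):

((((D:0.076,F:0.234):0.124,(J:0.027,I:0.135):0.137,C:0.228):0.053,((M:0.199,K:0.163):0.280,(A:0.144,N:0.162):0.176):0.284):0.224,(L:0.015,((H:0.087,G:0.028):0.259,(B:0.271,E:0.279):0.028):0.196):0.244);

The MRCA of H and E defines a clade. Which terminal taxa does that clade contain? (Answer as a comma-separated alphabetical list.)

Tracing H: it sits inside (H,G).
Tracing E: it sits inside (B,E).
The smallest clade enclosing both is ((H,G),(B,E)); the answer is its 4 terminal taxa in alphabetical order.

B, E, G, H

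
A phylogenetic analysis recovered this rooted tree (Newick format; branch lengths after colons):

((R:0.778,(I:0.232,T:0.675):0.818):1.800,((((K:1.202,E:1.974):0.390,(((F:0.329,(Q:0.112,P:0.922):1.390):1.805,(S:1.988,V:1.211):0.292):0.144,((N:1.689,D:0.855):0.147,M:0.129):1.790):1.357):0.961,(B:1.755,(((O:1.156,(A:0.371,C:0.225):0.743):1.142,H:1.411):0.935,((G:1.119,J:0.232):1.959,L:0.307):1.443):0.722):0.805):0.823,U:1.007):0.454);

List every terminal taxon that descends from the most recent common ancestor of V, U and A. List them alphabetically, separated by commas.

A, B, C, D, E, F, G, H, J, K, L, M, N, O, P, Q, S, U, V

Tracing V: it sits inside (S,V).
Tracing U: it sits inside ((((K,E),(((F,(Q,P)),(S,V)),((N,D),M))),(B,(((O,(A,C)),H),((G,J),L)))),U).
Tracing A: it sits inside (A,C).
The smallest clade enclosing all 3 is ((((K,E),(((F,(Q,P)),(S,V)),((N,D),M))),(B,(((O,(A,C)),H),((G,J),L)))),U); the answer is its 19 terminal taxa in alphabetical order.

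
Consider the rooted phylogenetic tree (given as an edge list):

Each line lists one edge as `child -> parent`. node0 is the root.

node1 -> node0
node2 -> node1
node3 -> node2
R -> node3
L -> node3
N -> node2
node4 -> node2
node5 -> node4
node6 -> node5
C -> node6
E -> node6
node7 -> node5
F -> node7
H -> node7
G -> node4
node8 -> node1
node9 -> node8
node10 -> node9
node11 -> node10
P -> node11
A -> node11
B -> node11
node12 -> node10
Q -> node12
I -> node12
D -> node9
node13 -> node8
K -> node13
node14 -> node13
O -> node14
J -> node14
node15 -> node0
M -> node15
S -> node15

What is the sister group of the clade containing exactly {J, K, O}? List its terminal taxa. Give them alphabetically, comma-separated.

The clade containing exactly {J, K, O} attaches to the tree at the node subtending ((((P,A,B),(Q,I)),D),(K,(O,J))).
The other lineage descending from that same node — the sister group — is (((P,A,B),(Q,I)),D); its 6 tips in alphabetical order are the answer.

A, B, D, I, P, Q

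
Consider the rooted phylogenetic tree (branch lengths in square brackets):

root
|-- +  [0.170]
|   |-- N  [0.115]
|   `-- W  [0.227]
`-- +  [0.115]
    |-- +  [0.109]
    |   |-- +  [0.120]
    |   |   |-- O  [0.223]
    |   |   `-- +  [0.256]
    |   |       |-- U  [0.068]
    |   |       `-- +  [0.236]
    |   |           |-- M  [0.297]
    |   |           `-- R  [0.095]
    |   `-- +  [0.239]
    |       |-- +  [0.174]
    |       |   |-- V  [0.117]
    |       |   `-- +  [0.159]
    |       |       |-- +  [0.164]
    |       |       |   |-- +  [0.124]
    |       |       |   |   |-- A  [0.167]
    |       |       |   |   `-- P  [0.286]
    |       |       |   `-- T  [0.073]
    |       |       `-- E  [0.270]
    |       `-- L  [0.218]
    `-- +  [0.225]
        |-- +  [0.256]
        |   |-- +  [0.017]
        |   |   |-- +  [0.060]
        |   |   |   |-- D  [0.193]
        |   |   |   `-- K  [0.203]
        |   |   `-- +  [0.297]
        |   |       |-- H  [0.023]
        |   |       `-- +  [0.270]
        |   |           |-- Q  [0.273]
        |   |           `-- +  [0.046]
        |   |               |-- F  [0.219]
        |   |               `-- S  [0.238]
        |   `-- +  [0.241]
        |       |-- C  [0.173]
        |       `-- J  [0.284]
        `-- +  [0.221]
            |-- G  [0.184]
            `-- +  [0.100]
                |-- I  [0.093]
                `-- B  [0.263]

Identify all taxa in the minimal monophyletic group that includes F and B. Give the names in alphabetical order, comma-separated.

Tracing F: it sits inside (F,S).
Tracing B: it sits inside (I,B).
The smallest clade enclosing both is ((((D,K),(H,(Q,(F,S)))),(C,J)),(G,(I,B))); the answer is its 11 terminal taxa in alphabetical order.

B, C, D, F, G, H, I, J, K, Q, S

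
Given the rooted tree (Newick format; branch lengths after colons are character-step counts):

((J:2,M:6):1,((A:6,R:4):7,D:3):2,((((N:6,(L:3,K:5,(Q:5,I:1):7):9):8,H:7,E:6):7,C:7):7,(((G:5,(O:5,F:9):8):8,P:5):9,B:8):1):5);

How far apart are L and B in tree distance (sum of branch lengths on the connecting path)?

43

The path runs L → … → MRCA → … → B; the MRCA is the node subtending ((((N,(L,K,(Q,I))),H,E),C),(((G,(O,F)),P),B)).
Branch lengths along that path: 3 + 9 + 8 + 7 + 7 + 1 + 8 = 43.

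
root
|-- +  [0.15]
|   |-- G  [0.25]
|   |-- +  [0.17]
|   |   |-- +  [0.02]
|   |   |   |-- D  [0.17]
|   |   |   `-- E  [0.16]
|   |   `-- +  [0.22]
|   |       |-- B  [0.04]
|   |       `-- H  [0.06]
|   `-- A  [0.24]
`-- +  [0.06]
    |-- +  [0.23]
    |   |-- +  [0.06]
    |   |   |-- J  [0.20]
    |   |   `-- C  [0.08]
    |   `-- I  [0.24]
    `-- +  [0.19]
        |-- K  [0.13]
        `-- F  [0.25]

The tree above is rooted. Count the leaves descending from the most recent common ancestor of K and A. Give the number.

11

The MRCA of K and A is the root, so the clade is the entire tree.
That clade contains 11 terminal taxa: A, B, C, D, E, F, G, H, I, J, K.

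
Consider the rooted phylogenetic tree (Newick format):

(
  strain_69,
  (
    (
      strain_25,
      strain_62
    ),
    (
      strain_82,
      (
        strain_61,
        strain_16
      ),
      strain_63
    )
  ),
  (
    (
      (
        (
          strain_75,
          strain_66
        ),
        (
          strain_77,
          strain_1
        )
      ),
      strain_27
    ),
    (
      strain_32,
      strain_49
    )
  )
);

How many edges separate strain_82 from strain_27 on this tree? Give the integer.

The MRCA of strain_82 and strain_27 is the root of the tree.
From strain_82 up to that node: 3 branches. From strain_27 up to the same node: 3 branches. Total: 3 + 3 = 6.

6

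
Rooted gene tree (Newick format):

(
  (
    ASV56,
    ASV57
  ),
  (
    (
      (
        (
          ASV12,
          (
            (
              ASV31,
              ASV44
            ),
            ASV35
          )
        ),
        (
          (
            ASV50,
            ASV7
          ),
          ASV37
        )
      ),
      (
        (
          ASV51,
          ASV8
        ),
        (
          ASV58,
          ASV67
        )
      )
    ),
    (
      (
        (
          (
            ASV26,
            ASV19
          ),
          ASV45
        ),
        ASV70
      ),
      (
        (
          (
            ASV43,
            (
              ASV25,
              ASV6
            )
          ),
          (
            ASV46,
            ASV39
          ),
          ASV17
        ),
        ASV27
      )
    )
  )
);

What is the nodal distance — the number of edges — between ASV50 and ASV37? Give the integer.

The MRCA of ASV50 and ASV37 is the node subtending ((ASV50,ASV7),ASV37).
From ASV50 up to that node: 2 branches. From ASV37 up to the same node: 1 branch. Total: 2 + 1 = 3.

3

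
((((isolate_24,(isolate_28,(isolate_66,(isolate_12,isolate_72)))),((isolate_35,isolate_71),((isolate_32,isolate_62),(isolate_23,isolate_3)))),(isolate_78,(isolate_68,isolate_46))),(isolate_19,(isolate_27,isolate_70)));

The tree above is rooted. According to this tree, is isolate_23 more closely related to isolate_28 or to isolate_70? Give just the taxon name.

The MRCA of isolate_23 and isolate_28 subtends ((isolate_24,(isolate_28,(isolate_66,(isolate_12,isolate_72)))),((isolate_35,isolate_71),((isolate_32,isolate_62),(isolate_23,isolate_3)))) (11 taxa).
The MRCA of isolate_23 and isolate_70 is the root, subtending the entire tree (17 taxa).
The first is nested inside the second, so isolate_23 shares a more recent common ancestor with isolate_28.

isolate_28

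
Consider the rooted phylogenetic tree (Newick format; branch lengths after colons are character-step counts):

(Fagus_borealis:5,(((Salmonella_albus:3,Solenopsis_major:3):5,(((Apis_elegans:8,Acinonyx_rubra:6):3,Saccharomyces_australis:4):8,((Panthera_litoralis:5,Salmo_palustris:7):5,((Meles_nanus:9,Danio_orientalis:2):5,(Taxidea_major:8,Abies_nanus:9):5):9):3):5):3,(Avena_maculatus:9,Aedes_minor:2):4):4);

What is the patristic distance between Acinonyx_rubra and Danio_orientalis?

36

The path runs Acinonyx_rubra → … → MRCA → … → Danio_orientalis; the MRCA is the node subtending (((Apis_elegans,Acinonyx_rubra),Saccharomyces_australis),((Panthera_litoralis,Salmo_palustris),((Meles_nanus,Danio_orientalis),(Taxidea_major,Abies_nanus)))).
Branch lengths along that path: 6 + 3 + 8 + 3 + 9 + 5 + 2 = 36.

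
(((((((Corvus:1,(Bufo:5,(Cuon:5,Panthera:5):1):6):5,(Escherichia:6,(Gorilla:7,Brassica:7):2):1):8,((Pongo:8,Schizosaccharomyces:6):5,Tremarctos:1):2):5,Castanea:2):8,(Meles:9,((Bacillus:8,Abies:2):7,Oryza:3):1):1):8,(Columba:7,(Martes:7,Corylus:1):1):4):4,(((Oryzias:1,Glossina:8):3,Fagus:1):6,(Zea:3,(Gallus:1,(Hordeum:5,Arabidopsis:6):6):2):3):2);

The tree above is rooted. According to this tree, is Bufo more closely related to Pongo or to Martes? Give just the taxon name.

The MRCA of Bufo and Pongo subtends (((Corvus,(Bufo,(Cuon,Panthera))),(Escherichia,(Gorilla,Brassica))),((Pongo,Schizosaccharomyces),Tremarctos)) (10 taxa).
The MRCA of Bufo and Martes subtends ((((((Corvus,(Bufo,(Cuon,Panthera))),(Escherichia,(Gorilla,Brassica))),((Pongo,Schizosaccharomyces),Tremarctos)),Castanea),(Meles,((Bacillus,Abies),Oryza))),(Columba,(Martes,Corylus))) (18 taxa).
The first is nested inside the second, so Bufo shares a more recent common ancestor with Pongo.

Pongo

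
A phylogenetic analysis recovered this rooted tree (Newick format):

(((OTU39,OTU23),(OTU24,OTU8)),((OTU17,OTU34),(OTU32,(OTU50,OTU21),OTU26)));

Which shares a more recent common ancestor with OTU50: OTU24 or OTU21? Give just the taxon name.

The MRCA of OTU50 and OTU21 subtends (OTU50,OTU21) (2 taxa).
The MRCA of OTU50 and OTU24 is the root, subtending the entire tree (10 taxa).
The first is nested inside the second, so OTU50 shares a more recent common ancestor with OTU21.

OTU21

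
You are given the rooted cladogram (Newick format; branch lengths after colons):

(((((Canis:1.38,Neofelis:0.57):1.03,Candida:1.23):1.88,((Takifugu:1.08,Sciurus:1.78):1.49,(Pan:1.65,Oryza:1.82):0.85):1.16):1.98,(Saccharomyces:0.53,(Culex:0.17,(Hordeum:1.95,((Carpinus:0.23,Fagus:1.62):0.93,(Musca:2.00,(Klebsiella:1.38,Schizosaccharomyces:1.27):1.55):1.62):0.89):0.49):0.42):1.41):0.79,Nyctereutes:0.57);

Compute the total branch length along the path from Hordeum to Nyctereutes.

The path runs Hordeum → … → MRCA → … → Nyctereutes; the MRCA is the root of the tree.
Branch lengths along that path: 1.95 + 0.49 + 0.42 + 1.41 + 0.79 + 0.57 = 5.63.

5.63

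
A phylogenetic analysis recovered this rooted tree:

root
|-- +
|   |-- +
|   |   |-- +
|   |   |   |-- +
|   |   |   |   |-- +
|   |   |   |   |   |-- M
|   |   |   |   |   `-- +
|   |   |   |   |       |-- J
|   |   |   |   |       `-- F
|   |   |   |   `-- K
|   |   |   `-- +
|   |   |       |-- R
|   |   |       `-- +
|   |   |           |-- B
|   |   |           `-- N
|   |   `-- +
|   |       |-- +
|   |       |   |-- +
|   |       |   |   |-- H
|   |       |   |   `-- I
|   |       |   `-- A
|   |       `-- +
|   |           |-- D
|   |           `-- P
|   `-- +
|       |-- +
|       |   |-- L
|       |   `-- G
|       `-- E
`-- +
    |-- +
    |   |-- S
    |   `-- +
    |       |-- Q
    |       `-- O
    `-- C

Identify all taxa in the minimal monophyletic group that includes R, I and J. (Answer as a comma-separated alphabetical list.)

Tracing R: it sits inside (R,(B,N)).
Tracing I: it sits inside (H,I).
Tracing J: it sits inside (J,F).
The smallest clade enclosing all 3 is ((((M,(J,F)),K),(R,(B,N))),(((H,I),A),(D,P))); the answer is its 12 terminal taxa in alphabetical order.

A, B, D, F, H, I, J, K, M, N, P, R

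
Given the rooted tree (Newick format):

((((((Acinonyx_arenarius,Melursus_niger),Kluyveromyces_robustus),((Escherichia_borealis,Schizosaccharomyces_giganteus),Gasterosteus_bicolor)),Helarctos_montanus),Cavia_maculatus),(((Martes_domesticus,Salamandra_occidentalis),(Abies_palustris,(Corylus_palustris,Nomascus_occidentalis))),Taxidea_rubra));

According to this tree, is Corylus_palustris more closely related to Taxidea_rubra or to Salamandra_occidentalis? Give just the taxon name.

The MRCA of Corylus_palustris and Salamandra_occidentalis subtends ((Martes_domesticus,Salamandra_occidentalis),(Abies_palustris,(Corylus_palustris,Nomascus_occidentalis))) (5 taxa).
The MRCA of Corylus_palustris and Taxidea_rubra subtends (((Martes_domesticus,Salamandra_occidentalis),(Abies_palustris,(Corylus_palustris,Nomascus_occidentalis))),Taxidea_rubra) (6 taxa).
The first is nested inside the second, so Corylus_palustris shares a more recent common ancestor with Salamandra_occidentalis.

Salamandra_occidentalis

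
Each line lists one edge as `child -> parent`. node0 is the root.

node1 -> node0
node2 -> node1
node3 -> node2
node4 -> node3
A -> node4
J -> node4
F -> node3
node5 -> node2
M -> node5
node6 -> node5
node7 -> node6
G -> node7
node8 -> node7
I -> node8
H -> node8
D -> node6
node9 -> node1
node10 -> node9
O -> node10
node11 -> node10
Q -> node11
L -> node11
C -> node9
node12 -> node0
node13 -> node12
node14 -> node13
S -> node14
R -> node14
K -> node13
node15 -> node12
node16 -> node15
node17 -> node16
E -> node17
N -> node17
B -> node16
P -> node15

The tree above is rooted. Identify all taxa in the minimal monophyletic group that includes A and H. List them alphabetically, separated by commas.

A, D, F, G, H, I, J, M

Tracing A: it sits inside (A,J).
Tracing H: it sits inside (I,H).
The smallest clade enclosing both is (((A,J),F),(M,((G,(I,H)),D))); the answer is its 8 terminal taxa in alphabetical order.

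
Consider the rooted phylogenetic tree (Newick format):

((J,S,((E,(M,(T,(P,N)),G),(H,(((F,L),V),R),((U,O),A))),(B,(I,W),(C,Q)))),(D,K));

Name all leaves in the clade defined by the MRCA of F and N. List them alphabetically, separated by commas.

Tracing F: it sits inside (F,L).
Tracing N: it sits inside (P,N).
The smallest clade enclosing both is (E,(M,(T,(P,N)),G),(H,(((F,L),V),R),((U,O),A))); the answer is its 14 terminal taxa in alphabetical order.

A, E, F, G, H, L, M, N, O, P, R, T, U, V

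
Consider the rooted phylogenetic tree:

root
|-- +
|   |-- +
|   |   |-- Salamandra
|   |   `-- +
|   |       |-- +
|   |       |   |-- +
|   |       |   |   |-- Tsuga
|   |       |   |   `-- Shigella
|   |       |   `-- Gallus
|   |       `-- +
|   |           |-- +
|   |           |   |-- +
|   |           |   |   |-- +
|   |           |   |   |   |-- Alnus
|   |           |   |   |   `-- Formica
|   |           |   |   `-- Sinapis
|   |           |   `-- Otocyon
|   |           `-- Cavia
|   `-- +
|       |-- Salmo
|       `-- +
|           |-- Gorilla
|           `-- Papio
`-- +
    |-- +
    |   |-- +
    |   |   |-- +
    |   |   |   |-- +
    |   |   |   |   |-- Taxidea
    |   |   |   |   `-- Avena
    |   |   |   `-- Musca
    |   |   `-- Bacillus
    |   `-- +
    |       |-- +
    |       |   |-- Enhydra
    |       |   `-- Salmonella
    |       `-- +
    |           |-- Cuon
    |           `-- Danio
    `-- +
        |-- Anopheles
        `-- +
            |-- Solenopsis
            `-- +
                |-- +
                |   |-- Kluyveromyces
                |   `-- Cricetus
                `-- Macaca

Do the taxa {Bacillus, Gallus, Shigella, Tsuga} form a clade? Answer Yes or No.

No

The MRCA of the listed taxa is the root, so the smallest clade containing them is the whole tree.
That clade also contains Alnus, Anopheles, Avena, Cavia, Cricetus, Cuon, Danio, Enhydra, Formica, Gorilla, Kluyveromyces, Macaca, Musca, Otocyon, Papio, Salamandra, Salmo, Salmonella, Sinapis, Solenopsis, Taxidea, which are not in the proposed group, so the group is not monophyletic.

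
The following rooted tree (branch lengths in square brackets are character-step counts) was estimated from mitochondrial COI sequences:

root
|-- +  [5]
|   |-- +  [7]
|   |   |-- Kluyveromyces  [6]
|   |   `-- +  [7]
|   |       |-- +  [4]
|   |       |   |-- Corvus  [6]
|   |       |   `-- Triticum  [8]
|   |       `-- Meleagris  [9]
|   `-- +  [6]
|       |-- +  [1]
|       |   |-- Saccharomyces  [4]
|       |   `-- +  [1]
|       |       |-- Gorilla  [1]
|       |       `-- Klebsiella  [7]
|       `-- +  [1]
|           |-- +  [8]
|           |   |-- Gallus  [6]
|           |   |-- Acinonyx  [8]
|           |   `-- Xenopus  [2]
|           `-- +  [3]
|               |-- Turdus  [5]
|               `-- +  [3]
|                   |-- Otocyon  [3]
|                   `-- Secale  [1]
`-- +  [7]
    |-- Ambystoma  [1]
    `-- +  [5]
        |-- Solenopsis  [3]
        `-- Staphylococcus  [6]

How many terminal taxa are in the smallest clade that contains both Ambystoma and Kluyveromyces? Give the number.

16

The MRCA of Ambystoma and Kluyveromyces is the root, so the clade is the entire tree.
That clade contains 16 terminal taxa: Acinonyx, Ambystoma, Corvus, Gallus, Gorilla, Klebsiella, Kluyveromyces, Meleagris, Otocyon, Saccharomyces, Secale, Solenopsis, Staphylococcus, Triticum, Turdus, Xenopus.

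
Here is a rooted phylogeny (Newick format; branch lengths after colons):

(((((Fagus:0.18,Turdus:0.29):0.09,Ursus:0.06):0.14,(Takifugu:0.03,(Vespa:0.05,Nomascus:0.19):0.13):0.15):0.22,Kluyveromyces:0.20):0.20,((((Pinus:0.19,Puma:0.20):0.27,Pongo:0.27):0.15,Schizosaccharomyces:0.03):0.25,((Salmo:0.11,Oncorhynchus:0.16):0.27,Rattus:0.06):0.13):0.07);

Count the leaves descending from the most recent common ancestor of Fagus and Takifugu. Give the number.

The MRCA of Fagus and Takifugu is the node subtending (((Fagus,Turdus),Ursus),(Takifugu,(Vespa,Nomascus))).
That clade contains 6 terminal taxa: Fagus, Nomascus, Takifugu, Turdus, Ursus, Vespa.

6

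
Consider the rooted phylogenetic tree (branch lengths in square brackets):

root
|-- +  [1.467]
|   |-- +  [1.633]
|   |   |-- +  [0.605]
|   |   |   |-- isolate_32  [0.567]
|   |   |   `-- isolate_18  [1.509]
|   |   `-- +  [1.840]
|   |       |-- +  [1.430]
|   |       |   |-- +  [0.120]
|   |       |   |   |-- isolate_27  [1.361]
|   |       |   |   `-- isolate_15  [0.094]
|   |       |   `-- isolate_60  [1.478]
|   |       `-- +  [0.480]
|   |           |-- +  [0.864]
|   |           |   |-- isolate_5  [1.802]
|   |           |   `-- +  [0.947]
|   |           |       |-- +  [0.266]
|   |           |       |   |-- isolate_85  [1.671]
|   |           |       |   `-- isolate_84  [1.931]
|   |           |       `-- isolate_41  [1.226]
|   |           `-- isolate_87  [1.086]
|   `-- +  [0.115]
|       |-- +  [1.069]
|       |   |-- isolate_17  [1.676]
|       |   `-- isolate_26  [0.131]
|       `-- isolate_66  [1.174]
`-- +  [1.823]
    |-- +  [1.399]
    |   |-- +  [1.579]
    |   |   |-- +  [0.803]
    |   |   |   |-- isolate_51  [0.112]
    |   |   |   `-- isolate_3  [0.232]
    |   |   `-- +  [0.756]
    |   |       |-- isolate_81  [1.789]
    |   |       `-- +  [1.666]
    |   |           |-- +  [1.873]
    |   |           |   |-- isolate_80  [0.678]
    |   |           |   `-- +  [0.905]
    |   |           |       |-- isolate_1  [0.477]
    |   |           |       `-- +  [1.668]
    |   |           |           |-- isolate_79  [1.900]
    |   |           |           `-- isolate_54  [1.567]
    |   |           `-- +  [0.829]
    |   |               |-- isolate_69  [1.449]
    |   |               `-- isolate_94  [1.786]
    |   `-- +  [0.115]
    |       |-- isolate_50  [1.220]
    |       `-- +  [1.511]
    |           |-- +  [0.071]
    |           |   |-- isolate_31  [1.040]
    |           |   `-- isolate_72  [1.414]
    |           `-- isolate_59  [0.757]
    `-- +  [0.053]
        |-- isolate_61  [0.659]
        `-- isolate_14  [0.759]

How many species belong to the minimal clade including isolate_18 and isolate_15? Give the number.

The MRCA of isolate_18 and isolate_15 is the node subtending ((isolate_32,isolate_18),(((isolate_27,isolate_15),isolate_60),((isolate_5,((isolate_85,isolate_84),isolate_41)),isolate_87))).
That clade contains 10 terminal taxa: isolate_15, isolate_18, isolate_27, isolate_32, isolate_41, isolate_5, isolate_60, isolate_84, isolate_85, isolate_87.

10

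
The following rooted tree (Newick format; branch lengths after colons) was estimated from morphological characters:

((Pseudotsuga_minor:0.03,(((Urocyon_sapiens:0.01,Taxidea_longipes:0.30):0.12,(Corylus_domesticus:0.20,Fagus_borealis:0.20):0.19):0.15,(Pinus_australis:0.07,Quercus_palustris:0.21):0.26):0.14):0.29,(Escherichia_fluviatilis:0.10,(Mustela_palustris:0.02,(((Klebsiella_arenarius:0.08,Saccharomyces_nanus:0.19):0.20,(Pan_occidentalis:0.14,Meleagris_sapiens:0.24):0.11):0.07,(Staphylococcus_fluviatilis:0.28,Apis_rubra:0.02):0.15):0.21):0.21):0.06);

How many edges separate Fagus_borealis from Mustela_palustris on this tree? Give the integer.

The MRCA of Fagus_borealis and Mustela_palustris is the root of the tree.
From Fagus_borealis up to that node: 5 branches. From Mustela_palustris up to the same node: 3 branches. Total: 5 + 3 = 8.

8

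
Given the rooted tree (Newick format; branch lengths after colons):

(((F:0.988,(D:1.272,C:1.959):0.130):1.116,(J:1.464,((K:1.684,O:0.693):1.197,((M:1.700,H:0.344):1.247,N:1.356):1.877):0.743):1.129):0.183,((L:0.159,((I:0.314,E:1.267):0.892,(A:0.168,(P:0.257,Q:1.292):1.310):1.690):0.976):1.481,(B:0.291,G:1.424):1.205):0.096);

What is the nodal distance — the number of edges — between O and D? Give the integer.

7

The MRCA of O and D is the node subtending ((F,(D,C)),(J,((K,O),((M,H),N)))).
From O up to that node: 4 branches. From D up to the same node: 3 branches. Total: 4 + 3 = 7.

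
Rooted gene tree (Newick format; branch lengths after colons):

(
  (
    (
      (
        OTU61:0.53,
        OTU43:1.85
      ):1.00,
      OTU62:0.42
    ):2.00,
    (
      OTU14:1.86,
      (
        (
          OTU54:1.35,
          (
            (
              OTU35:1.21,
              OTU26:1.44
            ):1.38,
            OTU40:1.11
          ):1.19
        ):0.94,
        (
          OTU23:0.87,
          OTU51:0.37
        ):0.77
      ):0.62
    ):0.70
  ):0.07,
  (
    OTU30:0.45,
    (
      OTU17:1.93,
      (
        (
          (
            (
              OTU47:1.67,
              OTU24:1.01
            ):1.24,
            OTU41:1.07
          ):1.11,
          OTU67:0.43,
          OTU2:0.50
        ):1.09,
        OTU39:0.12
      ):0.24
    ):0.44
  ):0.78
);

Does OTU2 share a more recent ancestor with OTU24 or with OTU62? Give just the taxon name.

OTU24

The MRCA of OTU2 and OTU24 subtends (((OTU47,OTU24),OTU41),OTU67,OTU2) (5 taxa).
The MRCA of OTU2 and OTU62 is the root, subtending the entire tree (18 taxa).
The first is nested inside the second, so OTU2 shares a more recent common ancestor with OTU24.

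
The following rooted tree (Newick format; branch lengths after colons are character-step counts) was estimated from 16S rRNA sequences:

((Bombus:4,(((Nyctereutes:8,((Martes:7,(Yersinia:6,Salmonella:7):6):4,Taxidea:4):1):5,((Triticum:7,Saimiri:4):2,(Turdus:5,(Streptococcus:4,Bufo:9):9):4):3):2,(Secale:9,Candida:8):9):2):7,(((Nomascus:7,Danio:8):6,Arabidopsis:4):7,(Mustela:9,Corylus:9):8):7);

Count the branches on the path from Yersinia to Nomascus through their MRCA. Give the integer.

The MRCA of Yersinia and Nomascus is the root of the tree.
From Yersinia up to that node: 8 branches. From Nomascus up to the same node: 4 branches. Total: 8 + 4 = 12.

12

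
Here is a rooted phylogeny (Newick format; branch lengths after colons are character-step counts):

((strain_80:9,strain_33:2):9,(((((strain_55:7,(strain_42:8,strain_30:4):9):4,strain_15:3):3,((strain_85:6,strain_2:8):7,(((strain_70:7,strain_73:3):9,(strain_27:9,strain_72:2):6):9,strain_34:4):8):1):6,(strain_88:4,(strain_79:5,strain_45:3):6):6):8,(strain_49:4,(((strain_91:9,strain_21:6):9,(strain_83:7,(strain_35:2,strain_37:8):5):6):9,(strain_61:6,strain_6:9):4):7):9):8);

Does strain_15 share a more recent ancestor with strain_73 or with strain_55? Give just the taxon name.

The MRCA of strain_15 and strain_55 subtends ((strain_55,(strain_42,strain_30)),strain_15) (4 taxa).
The MRCA of strain_15 and strain_73 subtends (((strain_55,(strain_42,strain_30)),strain_15),((strain_85,strain_2),(((strain_70,strain_73),(strain_27,strain_72)),strain_34))) (11 taxa).
The first is nested inside the second, so strain_15 shares a more recent common ancestor with strain_55.

strain_55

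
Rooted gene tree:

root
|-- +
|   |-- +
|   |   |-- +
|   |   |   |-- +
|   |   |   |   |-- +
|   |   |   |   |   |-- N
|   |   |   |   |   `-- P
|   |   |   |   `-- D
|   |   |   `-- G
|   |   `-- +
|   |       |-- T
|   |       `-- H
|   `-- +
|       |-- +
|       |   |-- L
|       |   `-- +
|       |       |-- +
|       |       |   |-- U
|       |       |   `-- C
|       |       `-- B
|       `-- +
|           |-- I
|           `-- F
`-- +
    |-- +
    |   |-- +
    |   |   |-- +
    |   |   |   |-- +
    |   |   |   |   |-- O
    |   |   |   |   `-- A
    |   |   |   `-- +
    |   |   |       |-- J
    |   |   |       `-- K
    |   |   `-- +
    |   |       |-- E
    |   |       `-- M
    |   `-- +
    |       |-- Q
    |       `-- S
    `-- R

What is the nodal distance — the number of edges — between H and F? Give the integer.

6

The MRCA of H and F is the node subtending (((((N,P),D),G),(T,H)),((L,((U,C),B)),(I,F))).
From H up to that node: 3 branches. From F up to the same node: 3 branches. Total: 3 + 3 = 6.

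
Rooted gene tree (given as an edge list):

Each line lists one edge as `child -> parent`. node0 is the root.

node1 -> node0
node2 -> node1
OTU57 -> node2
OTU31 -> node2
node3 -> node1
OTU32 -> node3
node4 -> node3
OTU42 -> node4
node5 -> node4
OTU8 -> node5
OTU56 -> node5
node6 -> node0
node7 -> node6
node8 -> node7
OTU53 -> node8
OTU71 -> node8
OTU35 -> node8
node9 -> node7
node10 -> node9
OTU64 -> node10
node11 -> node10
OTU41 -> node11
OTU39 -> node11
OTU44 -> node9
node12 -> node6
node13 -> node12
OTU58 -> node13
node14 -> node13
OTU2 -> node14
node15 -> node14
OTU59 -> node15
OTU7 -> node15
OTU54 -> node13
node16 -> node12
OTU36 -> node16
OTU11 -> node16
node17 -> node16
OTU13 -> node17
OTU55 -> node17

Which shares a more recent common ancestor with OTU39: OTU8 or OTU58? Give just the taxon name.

The MRCA of OTU39 and OTU58 subtends (((OTU53,OTU71,OTU35),((OTU64,(OTU41,OTU39)),OTU44)),((OTU58,(OTU2,(OTU59,OTU7)),OTU54),(OTU36,OTU11,(OTU13,OTU55)))) (16 taxa).
The MRCA of OTU39 and OTU8 is the root, subtending the entire tree (22 taxa).
The first is nested inside the second, so OTU39 shares a more recent common ancestor with OTU58.

OTU58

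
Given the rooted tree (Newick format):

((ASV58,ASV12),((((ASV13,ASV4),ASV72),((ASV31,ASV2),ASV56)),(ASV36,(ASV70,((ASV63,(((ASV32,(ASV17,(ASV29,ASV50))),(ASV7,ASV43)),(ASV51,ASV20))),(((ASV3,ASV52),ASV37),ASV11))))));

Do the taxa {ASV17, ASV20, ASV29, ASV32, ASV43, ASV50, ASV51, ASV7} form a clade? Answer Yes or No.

Yes

The most recent common ancestor of these taxa subtends (((ASV32,(ASV17,(ASV29,ASV50))),(ASV7,ASV43)),(ASV51,ASV20)).
That clade has exactly 8 tips — every listed taxon and nothing else — so the group is monophyletic.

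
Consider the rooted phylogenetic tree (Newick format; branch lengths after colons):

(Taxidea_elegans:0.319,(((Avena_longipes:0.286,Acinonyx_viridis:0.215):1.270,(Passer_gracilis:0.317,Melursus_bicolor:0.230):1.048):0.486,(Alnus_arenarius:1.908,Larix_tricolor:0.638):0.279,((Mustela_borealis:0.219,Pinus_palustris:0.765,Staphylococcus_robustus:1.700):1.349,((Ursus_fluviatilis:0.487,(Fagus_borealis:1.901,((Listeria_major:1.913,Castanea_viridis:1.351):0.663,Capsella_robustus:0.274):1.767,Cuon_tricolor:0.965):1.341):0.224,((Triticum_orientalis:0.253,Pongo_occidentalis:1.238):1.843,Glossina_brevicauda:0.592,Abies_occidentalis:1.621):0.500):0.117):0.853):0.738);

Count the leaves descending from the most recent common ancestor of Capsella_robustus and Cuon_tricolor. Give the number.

The MRCA of Capsella_robustus and Cuon_tricolor is the node subtending (Fagus_borealis,((Listeria_major,Castanea_viridis),Capsella_robustus),Cuon_tricolor).
That clade contains 5 terminal taxa: Capsella_robustus, Castanea_viridis, Cuon_tricolor, Fagus_borealis, Listeria_major.

5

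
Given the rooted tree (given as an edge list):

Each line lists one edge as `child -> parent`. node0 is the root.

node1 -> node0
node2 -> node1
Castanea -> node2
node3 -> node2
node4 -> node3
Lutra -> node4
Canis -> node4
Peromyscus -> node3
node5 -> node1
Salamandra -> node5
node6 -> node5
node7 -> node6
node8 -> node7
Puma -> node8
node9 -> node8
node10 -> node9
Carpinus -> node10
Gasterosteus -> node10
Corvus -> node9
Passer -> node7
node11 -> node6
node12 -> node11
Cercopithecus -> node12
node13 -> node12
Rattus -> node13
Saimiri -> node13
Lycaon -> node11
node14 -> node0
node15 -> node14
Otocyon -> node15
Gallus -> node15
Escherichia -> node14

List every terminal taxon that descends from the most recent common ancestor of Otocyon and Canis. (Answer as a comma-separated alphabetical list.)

Tracing Otocyon: it sits inside (Otocyon,Gallus).
Tracing Canis: it sits inside (Lutra,Canis).
The smallest clade enclosing both is the whole tree (their MRCA is the root), so the answer is all 17 tips in alphabetical order.

Canis, Carpinus, Castanea, Cercopithecus, Corvus, Escherichia, Gallus, Gasterosteus, Lutra, Lycaon, Otocyon, Passer, Peromyscus, Puma, Rattus, Saimiri, Salamandra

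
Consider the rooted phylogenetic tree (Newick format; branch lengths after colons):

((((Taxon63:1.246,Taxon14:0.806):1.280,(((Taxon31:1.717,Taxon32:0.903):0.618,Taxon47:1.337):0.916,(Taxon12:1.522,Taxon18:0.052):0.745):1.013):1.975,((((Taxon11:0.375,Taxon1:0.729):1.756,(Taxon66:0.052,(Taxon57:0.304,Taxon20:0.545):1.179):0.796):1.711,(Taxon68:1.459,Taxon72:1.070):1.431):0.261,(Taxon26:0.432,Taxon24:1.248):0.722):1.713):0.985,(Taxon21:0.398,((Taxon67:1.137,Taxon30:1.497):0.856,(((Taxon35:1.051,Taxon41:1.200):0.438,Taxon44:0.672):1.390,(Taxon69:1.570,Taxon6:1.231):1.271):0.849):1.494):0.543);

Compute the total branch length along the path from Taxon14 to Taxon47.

5.352

The path runs Taxon14 → … → MRCA → … → Taxon47; the MRCA is the node subtending ((Taxon63,Taxon14),(((Taxon31,Taxon32),Taxon47),(Taxon12,Taxon18))).
Branch lengths along that path: 0.806 + 1.280 + 1.013 + 0.916 + 1.337 = 5.352.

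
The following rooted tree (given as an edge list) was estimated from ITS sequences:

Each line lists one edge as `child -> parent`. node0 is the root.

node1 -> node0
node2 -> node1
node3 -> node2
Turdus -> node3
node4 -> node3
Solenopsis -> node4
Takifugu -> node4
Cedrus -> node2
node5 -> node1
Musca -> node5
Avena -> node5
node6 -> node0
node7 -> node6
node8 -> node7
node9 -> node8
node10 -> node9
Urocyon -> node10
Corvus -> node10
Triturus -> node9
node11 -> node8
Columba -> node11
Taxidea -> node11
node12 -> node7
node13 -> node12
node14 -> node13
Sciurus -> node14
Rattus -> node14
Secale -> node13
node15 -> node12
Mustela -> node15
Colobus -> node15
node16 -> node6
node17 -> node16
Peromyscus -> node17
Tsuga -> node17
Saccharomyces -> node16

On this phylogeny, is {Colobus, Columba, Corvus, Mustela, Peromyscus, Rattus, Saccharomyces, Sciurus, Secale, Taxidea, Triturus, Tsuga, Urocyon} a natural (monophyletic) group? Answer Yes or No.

Yes

The most recent common ancestor of these taxa subtends (((((Urocyon,Corvus),Triturus),(Columba,Taxidea)),(((Sciurus,Rattus),Secale),(Mustela,Colobus))),((Peromyscus,Tsuga),Saccharomyces)).
That clade has exactly 13 tips — every listed taxon and nothing else — so the group is monophyletic.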